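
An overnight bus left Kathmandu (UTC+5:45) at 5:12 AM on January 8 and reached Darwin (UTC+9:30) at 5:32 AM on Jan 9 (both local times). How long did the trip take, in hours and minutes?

Darwin is 3:45 ahead of Kathmandu.
Clock-face elapsed time (ignoring zones) is 24 hours 20 minutes.
Actual elapsed = 24 hours 20 minutes − 3:45 = 20 hours 35 minutes.

20 hours 35 minutes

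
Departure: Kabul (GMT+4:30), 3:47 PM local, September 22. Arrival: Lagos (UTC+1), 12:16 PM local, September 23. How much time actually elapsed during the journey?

23 hours 59 minutes

Lagos is 3:30 behind Kabul.
Clock-face elapsed time (ignoring zones) is 20 hours 29 minutes.
Actual elapsed = 20 hours 29 minutes + 3:30 = 23 hours 59 minutes.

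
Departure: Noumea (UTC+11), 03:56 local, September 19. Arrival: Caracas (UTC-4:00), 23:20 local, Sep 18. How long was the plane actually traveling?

Departure in UTC: 03:56 − 11:00 = 16:56 on Sep 18.
Arrival in UTC: 23:20 + 4:00 = 03:20 on Sep 19.
Elapsed = 03:20 − 16:56 (+1 day) = 10 hours 24 minutes.

10 hours 24 minutes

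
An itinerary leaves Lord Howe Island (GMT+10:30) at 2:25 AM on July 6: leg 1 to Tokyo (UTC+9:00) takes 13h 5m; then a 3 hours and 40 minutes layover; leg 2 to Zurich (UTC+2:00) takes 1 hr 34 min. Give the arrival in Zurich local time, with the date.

Convert departure to UTC: 2:25 AM − 10:30 = 3:55 PM UTC on Jul 5.
Add 13 hours and 5 minutes leg 1 → 5:00 AM UTC (Jul 6).
Add 3 hours 40 minutes layover in Tokyo → 8:40 AM UTC.
Add 1 hour and 34 minutes leg 2 → 10:14 AM UTC.
Zurich is UTC+2:00, so local arrival = 10:14 AM + 2:00 = 12:14 PM on Jul 6.

12:14 PM on Jul 6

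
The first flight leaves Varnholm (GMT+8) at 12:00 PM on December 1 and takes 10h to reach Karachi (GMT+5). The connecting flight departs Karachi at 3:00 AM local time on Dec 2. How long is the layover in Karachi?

Convert departure to UTC: 12:00 PM − 8:00 = 4:00 AM UTC on Dec 1.
Add 10 hours flight time → 2:00 PM UTC.
Karachi is UTC+5:00, so local arrival = 2:00 PM + 5:00 = 7:00 PM on Dec 1.
Layover = 3:00 AM − 7:00 PM (+1 day) = 8 hours.

8 hours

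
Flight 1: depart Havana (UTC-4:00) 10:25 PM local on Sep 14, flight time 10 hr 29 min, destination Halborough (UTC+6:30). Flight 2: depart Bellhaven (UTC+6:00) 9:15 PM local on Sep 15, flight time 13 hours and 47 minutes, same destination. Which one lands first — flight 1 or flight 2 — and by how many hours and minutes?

the first, by 16 hours 8 minutes

Flight 1 in UTC: 10:25 PM + 4:00 = 2:25 AM on Sep 15.
+10 hours 29 minutes → arrive 12:54 PM UTC on Sep 15.
Flight 2 in UTC: 9:15 PM − 6:00 = 3:15 PM on Sep 15.
+13 hours 47 minutes → arrive 5:02 AM UTC on Sep 16.
Flight 1 lands earlier by 16 hours 8 minutes.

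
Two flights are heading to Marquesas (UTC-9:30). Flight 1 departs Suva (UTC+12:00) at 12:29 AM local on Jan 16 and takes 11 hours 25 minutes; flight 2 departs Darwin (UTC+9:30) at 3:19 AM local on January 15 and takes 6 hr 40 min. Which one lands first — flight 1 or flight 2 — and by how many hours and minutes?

the second, by 23 hours 25 minutes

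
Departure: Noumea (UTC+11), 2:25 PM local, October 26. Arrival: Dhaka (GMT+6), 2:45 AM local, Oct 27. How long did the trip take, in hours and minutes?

17 hours 20 minutes

Dhaka is 5:00 behind Noumea.
Clock-face elapsed time (ignoring zones) is 12 hours 20 minutes.
Actual elapsed = 12 hours 20 minutes + 5:00 = 17 hours 20 minutes.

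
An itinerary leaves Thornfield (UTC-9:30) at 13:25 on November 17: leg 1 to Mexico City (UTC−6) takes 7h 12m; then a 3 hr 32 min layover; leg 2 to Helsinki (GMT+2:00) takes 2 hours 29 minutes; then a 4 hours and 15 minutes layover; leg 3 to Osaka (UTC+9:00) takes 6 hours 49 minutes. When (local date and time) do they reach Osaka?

Convert departure to UTC: 13:25 + 9:30 = 22:55 UTC on Nov 17.
Add 7 hours and 12 minutes leg 1 → 06:07 UTC (Nov 18).
Add 3 hours 32 minutes layover in Mexico City → 09:39 UTC.
Add 2 hours 29 minutes leg 2 → 12:08 UTC.
Add 4 hours 15 minutes layover in Helsinki → 16:23 UTC.
Add 6 hours and 49 minutes leg 3 → 23:12 UTC.
Osaka is UTC+9:00, so local arrival = 23:12 + 9:00 = 08:12 on Nov 19.

08:12 on November 19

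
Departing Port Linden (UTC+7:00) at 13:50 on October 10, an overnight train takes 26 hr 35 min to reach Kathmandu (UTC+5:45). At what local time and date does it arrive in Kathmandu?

Kathmandu is 1:15 behind Port Linden.
After 26 hours 35 minutes it is 16:25 (Oct 11) in Port Linden.
Shift by the zone difference: 16:25 − 1:15 = 15:10 on Oct 11 in Kathmandu.

15:10 on October 11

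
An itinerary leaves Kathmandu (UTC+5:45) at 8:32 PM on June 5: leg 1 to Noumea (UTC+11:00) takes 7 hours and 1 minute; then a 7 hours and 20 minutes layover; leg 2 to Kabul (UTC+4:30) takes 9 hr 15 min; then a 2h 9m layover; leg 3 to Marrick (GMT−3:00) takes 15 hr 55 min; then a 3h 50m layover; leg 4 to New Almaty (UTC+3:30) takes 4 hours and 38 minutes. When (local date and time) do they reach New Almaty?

Convert departure to UTC: 8:32 PM − 5:45 = 2:47 PM UTC on Jun 5.
Add 7 hours and 1 minute leg 1 → 9:48 PM UTC.
Add 7 hours 20 minutes layover in Noumea → 5:08 AM UTC (Jun 6).
Add 9 hours and 15 minutes leg 2 → 2:23 PM UTC.
Add 2 hours 9 minutes layover in Kabul → 4:32 PM UTC.
Add 15 hours and 55 minutes leg 3 → 8:27 AM UTC (Jun 7).
Add 3 hours 50 minutes layover in Marrick → 12:17 PM UTC.
Add 4 hours 38 minutes leg 4 → 4:55 PM UTC.
New Almaty is UTC+3:30, so local arrival = 4:55 PM + 3:30 = 8:25 PM on Jun 7.

8:25 PM on June 7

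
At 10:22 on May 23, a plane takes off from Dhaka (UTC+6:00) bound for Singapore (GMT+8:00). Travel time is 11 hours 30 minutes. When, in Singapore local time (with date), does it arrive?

23:52 on May 23

Convert departure to UTC: 10:22 − 6:00 = 04:22 UTC on May 23.
Add 11 hours and 30 minutes travel time → 15:52 UTC.
Singapore is UTC+8:00, so local arrival = 15:52 + 8:00 = 23:52 on May 23.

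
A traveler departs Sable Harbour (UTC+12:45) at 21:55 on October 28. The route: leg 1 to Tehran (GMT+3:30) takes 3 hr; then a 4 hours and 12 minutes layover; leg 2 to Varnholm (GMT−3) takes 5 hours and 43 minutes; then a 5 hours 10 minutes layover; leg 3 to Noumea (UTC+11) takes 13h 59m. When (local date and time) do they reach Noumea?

04:14 on Oct 30

Convert departure to UTC: 21:55 − 12:45 = 09:10 UTC on Oct 28.
Add 3 hours leg 1 → 12:10 UTC.
Add 4 hours 12 minutes layover in Tehran → 16:22 UTC.
Add 5 hours and 43 minutes leg 2 → 22:05 UTC.
Add 5 hours 10 minutes layover in Varnholm → 03:15 UTC (Oct 29).
Add 13 hours 59 minutes leg 3 → 17:14 UTC.
Noumea is UTC+11:00, so local arrival = 17:14 + 11:00 = 04:14 on Oct 30.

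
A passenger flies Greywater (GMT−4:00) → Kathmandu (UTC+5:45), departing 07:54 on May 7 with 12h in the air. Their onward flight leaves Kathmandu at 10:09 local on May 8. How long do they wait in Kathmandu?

Convert departure to UTC: 07:54 + 4:00 = 11:54 UTC on May 7.
Add 12 hours flight time → 23:54 UTC.
Kathmandu is UTC+5:45, so local arrival = 23:54 + 5:45 = 05:39 on May 8.
Layover = 10:09 − 05:39 = 4 hours 30 minutes.

4 hours 30 minutes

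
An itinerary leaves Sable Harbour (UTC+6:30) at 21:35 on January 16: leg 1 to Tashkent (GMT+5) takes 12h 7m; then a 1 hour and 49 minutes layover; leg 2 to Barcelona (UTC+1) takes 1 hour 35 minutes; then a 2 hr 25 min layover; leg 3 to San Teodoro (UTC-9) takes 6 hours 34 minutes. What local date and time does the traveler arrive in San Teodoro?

06:35 on January 17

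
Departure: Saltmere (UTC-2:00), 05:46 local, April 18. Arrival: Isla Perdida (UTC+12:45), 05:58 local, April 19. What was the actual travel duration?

Isla Perdida is 14:45 ahead of Saltmere.
Clock-face elapsed time (ignoring zones) is 24 hours 12 minutes.
Actual elapsed = 24 hours 12 minutes − 14:45 = 9 hours 27 minutes.

9 hours 27 minutes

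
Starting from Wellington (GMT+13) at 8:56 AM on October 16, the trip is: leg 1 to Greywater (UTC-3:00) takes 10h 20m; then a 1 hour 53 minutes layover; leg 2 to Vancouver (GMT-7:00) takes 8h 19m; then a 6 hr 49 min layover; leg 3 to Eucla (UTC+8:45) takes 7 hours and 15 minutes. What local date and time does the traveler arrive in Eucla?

3:17 PM on October 17

Convert departure to UTC: 8:56 AM − 13:00 = 7:56 PM UTC on Oct 15.
Add 10 hours and 20 minutes leg 1 → 6:16 AM UTC (Oct 16).
Add 1 hour and 53 minutes layover in Greywater → 8:09 AM UTC.
Add 8 hours 19 minutes leg 2 → 4:28 PM UTC.
Add 6 hours 49 minutes layover in Vancouver → 11:17 PM UTC.
Add 7 hours 15 minutes leg 3 → 6:32 AM UTC (Oct 17).
Eucla is UTC+8:45, so local arrival = 6:32 AM + 8:45 = 3:17 PM on Oct 17.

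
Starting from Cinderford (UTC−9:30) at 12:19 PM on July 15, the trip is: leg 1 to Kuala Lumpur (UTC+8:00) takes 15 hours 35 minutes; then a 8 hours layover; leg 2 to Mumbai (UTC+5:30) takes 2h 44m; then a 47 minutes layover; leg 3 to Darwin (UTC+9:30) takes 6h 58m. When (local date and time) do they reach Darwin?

Convert departure to UTC: 12:19 PM + 9:30 = 9:49 PM UTC on Jul 15.
Add 15 hours and 35 minutes leg 1 → 1:24 PM UTC (Jul 16).
Add 8 hours layover in Kuala Lumpur → 9:24 PM UTC.
Add 2 hours and 44 minutes leg 2 → 12:08 AM UTC (Jul 17).
Add 47 minutes layover in Mumbai → 12:55 AM UTC.
Add 6 hours and 58 minutes leg 3 → 7:53 AM UTC.
Darwin is UTC+9:30, so local arrival = 7:53 AM + 9:30 = 5:23 PM on Jul 17.

5:23 PM on Jul 17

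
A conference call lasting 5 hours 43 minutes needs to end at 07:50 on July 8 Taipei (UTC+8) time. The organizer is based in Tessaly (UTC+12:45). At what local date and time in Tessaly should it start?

Target end time in UTC: 07:50 − 8:00 = 23:50 on Jul 7.
Subtract 5 hours and 43 minutes → start 18:07 UTC on Jul 7.
Tessaly is UTC+12:45: 18:07 + 12:45 = 06:52 on Jul 8.

06:52 on July 8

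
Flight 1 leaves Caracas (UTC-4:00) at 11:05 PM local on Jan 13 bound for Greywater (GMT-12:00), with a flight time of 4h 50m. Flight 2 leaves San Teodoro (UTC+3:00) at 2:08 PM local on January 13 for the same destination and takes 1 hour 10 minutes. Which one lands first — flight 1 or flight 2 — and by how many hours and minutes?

the second, by 19 hours 37 minutes

Flight 1 in UTC: 11:05 PM + 4:00 = 3:05 AM on Jan 14.
+4 hours 50 minutes → arrive 7:55 AM UTC on Jan 14.
Flight 2 in UTC: 2:08 PM − 3:00 = 11:08 AM on Jan 13.
+1 hour 10 minutes → arrive 12:18 PM UTC on Jan 13.
Flight 2 lands earlier by 19 hours 37 minutes.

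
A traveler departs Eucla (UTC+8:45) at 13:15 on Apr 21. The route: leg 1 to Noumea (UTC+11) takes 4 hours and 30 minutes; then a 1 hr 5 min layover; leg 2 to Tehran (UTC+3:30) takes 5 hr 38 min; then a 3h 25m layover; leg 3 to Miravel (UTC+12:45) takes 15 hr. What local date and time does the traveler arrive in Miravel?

22:53 on Apr 22

Convert departure to UTC: 13:15 − 8:45 = 04:30 UTC on Apr 21.
Add 4 hours 30 minutes leg 1 → 09:00 UTC.
Add 1 hour 5 minutes layover in Noumea → 10:05 UTC.
Add 5 hours 38 minutes leg 2 → 15:43 UTC.
Add 3 hours and 25 minutes layover in Tehran → 19:08 UTC.
Add 15 hours leg 3 → 10:08 UTC (Apr 22).
Miravel is UTC+12:45, so local arrival = 10:08 + 12:45 = 22:53 on Apr 22.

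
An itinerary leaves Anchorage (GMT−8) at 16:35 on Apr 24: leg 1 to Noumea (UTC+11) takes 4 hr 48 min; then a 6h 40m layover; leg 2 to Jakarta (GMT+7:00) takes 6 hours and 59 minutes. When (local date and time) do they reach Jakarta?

Convert departure to UTC: 16:35 + 8:00 = 00:35 UTC on Apr 25.
Add 4 hours and 48 minutes leg 1 → 05:23 UTC.
Add 6 hours 40 minutes layover in Noumea → 12:03 UTC.
Add 6 hours and 59 minutes leg 2 → 19:02 UTC.
Jakarta is UTC+7:00, so local arrival = 19:02 + 7:00 = 02:02 on Apr 26.

02:02 on Apr 26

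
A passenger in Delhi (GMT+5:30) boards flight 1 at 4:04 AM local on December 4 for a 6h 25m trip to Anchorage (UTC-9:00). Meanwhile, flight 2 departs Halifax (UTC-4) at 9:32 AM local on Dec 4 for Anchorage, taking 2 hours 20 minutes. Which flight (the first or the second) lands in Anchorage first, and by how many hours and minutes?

Flight 1 in UTC: 4:04 AM − 5:30 = 10:34 PM on Dec 3.
+6 hours 25 minutes → arrive 4:59 AM UTC on Dec 4.
Flight 2 in UTC: 9:32 AM + 4:00 = 1:32 PM on Dec 4.
+2 hours 20 minutes → arrive 3:52 PM UTC on Dec 4.
Flight 1 lands earlier by 10 hours 53 minutes.

the first, by 10 hours 53 minutes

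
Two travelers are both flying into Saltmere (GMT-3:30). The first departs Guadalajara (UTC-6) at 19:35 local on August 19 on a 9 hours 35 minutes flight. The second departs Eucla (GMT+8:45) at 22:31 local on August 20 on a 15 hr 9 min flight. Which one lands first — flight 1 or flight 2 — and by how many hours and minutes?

the first, by 17 hours 45 minutes

Flight 1 in UTC: 19:35 + 6:00 = 01:35 on Aug 20.
+9 hours and 35 minutes → arrive 11:10 UTC on Aug 20.
Flight 2 in UTC: 22:31 − 8:45 = 13:46 on Aug 20.
+15 hours 9 minutes → arrive 04:55 UTC on Aug 21.
Flight 1 lands earlier by 17 hours 45 minutes.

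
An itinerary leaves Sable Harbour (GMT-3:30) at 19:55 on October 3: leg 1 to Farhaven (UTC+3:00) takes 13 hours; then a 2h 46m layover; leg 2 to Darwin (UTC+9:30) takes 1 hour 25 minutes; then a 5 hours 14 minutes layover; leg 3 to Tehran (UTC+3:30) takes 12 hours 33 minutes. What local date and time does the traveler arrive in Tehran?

13:53 on Oct 5

Convert departure to UTC: 19:55 + 3:30 = 23:25 UTC on Oct 3.
Add 13 hours leg 1 → 12:25 UTC (Oct 4).
Add 2 hours 46 minutes layover in Farhaven → 15:11 UTC.
Add 1 hour and 25 minutes leg 2 → 16:36 UTC.
Add 5 hours 14 minutes layover in Darwin → 21:50 UTC.
Add 12 hours and 33 minutes leg 3 → 10:23 UTC (Oct 5).
Tehran is UTC+3:30, so local arrival = 10:23 + 3:30 = 13:53 on Oct 5.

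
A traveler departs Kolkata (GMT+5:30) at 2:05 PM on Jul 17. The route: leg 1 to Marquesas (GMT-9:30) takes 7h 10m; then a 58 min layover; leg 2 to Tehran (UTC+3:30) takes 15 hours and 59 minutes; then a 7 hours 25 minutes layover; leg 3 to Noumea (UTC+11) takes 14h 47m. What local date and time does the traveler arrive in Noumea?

Convert departure to UTC: 2:05 PM − 5:30 = 8:35 AM UTC on Jul 17.
Add 7 hours and 10 minutes leg 1 → 3:45 PM UTC.
Add 58 minutes layover in Marquesas → 4:43 PM UTC.
Add 15 hours 59 minutes leg 2 → 8:42 AM UTC (Jul 18).
Add 7 hours 25 minutes layover in Tehran → 4:07 PM UTC.
Add 14 hours 47 minutes leg 3 → 6:54 AM UTC (Jul 19).
Noumea is UTC+11:00, so local arrival = 6:54 AM + 11:00 = 5:54 PM on Jul 19.

5:54 PM on July 19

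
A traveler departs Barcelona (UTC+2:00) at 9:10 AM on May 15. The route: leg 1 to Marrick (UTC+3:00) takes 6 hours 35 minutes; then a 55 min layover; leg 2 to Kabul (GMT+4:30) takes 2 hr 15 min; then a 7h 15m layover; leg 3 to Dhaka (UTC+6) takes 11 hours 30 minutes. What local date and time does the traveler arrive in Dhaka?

Convert departure to UTC: 9:10 AM − 2:00 = 7:10 AM UTC on May 15.
Add 6 hours and 35 minutes leg 1 → 1:45 PM UTC.
Add 55 minutes layover in Marrick → 2:40 PM UTC.
Add 2 hours 15 minutes leg 2 → 4:55 PM UTC.
Add 7 hours and 15 minutes layover in Kabul → 12:10 AM UTC (May 16).
Add 11 hours 30 minutes leg 3 → 11:40 AM UTC.
Dhaka is UTC+6:00, so local arrival = 11:40 AM + 6:00 = 5:40 PM on May 16.

5:40 PM on May 16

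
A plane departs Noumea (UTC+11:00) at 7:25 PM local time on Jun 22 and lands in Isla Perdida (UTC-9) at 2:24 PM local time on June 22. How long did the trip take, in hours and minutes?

Departure in UTC: 7:25 PM − 11:00 = 8:25 AM on Jun 22.
Arrival in UTC: 2:24 PM + 9:00 = 11:24 PM on Jun 22.
Elapsed = 11:24 PM − 8:25 AM = 14 hours 59 minutes.

14 hours 59 minutes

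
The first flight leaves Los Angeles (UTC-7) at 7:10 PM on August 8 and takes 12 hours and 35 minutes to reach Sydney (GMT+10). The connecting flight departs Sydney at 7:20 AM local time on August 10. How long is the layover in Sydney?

Convert departure to UTC: 7:10 PM + 7:00 = 2:10 AM UTC on Aug 9.
Add 12 hours 35 minutes flight time → 2:45 PM UTC.
Sydney is UTC+10:00, so local arrival = 2:45 PM + 10:00 = 12:45 AM on Aug 10.
Layover = 7:20 AM − 12:45 AM = 6 hours 35 minutes.

6 hours 35 minutes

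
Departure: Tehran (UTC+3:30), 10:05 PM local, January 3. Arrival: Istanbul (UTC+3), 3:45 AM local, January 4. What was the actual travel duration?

6 hours 10 minutes

Departure in UTC: 10:05 PM − 3:30 = 6:35 PM on Jan 3.
Arrival in UTC: 3:45 AM − 3:00 = 12:45 AM on Jan 4.
Elapsed = 12:45 AM − 6:35 PM (+1 day) = 6 hours 10 minutes.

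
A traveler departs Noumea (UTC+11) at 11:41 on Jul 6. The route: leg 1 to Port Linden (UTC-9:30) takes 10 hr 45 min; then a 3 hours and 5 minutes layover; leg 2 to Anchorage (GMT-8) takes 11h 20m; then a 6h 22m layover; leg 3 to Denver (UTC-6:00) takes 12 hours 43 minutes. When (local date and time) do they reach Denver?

Convert departure to UTC: 11:41 − 11:00 = 00:41 UTC on Jul 6.
Add 10 hours 45 minutes leg 1 → 11:26 UTC.
Add 3 hours and 5 minutes layover in Port Linden → 14:31 UTC.
Add 11 hours and 20 minutes leg 2 → 01:51 UTC (Jul 7).
Add 6 hours and 22 minutes layover in Anchorage → 08:13 UTC.
Add 12 hours and 43 minutes leg 3 → 20:56 UTC.
Denver is UTC−6:00, so local arrival = 20:56 − 6:00 = 14:56 on Jul 7.

14:56 on July 7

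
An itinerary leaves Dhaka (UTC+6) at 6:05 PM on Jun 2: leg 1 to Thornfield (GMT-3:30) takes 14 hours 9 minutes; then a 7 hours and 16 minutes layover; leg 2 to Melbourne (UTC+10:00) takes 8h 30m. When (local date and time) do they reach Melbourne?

Convert departure to UTC: 6:05 PM − 6:00 = 12:05 PM UTC on Jun 2.
Add 14 hours and 9 minutes leg 1 → 2:14 AM UTC (Jun 3).
Add 7 hours 16 minutes layover in Thornfield → 9:30 AM UTC.
Add 8 hours 30 minutes leg 2 → 6:00 PM UTC.
Melbourne is UTC+10:00, so local arrival = 6:00 PM + 10:00 = 4:00 AM on Jun 4.

4:00 AM on June 4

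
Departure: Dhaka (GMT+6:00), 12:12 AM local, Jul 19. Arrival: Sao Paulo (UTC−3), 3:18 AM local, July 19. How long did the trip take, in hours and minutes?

Departure in UTC: 12:12 AM − 6:00 = 6:12 PM on Jul 18.
Arrival in UTC: 3:18 AM + 3:00 = 6:18 AM on Jul 19.
Elapsed = 6:18 AM − 6:12 PM (+1 day) = 12 hours 6 minutes.

12 hours 6 minutes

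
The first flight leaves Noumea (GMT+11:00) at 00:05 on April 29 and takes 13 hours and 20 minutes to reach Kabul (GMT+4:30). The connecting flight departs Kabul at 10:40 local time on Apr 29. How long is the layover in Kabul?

3 hours 45 minutes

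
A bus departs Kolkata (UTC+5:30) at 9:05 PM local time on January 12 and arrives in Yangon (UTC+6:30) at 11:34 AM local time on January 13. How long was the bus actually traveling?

13 hours 29 minutes

Departure in UTC: 9:05 PM − 5:30 = 3:35 PM on Jan 12.
Arrival in UTC: 11:34 AM − 6:30 = 5:04 AM on Jan 13.
Elapsed = 5:04 AM − 3:35 PM (+1 day) = 13 hours 29 minutes.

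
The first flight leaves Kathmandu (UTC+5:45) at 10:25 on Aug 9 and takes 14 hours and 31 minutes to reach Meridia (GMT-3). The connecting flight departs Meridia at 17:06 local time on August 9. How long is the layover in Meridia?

55 minutes

Convert departure to UTC: 10:25 − 5:45 = 04:40 UTC on Aug 9.
Add 14 hours 31 minutes flight time → 19:11 UTC.
Meridia is UTC−3:00, so local arrival = 19:11 − 3:00 = 16:11 on Aug 9.
Layover = 17:06 − 16:11 = 55 minutes.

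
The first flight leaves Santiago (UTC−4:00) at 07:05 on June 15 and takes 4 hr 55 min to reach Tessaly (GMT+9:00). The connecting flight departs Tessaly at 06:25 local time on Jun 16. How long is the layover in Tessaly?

5 hours 25 minutes

Convert departure to UTC: 07:05 + 4:00 = 11:05 UTC on Jun 15.
Add 4 hours 55 minutes flight time → 16:00 UTC.
Tessaly is UTC+9:00, so local arrival = 16:00 + 9:00 = 01:00 on Jun 16.
Layover = 06:25 − 01:00 = 5 hours 25 minutes.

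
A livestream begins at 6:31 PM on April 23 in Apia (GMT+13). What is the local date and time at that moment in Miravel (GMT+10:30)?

4:01 PM on Apr 23

In UTC: 6:31 PM − 13:00 = 5:31 AM on Apr 23.
Miravel is UTC+10:30: 5:31 AM + 10:30 = 4:01 PM on Apr 23.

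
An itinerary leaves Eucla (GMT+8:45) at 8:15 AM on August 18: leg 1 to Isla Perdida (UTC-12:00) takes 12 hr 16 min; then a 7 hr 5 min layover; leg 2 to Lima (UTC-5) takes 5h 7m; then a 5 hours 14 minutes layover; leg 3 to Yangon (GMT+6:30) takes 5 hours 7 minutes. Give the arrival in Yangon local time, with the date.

Convert departure to UTC: 8:15 AM − 8:45 = 11:30 PM UTC on Aug 17.
Add 12 hours 16 minutes leg 1 → 11:46 AM UTC (Aug 18).
Add 7 hours and 5 minutes layover in Isla Perdida → 6:51 PM UTC.
Add 5 hours and 7 minutes leg 2 → 11:58 PM UTC.
Add 5 hours and 14 minutes layover in Lima → 5:12 AM UTC (Aug 19).
Add 5 hours and 7 minutes leg 3 → 10:19 AM UTC.
Yangon is UTC+6:30, so local arrival = 10:19 AM + 6:30 = 4:49 PM on Aug 19.

4:49 PM on Aug 19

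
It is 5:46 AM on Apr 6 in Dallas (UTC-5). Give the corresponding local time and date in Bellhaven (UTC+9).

7:46 PM on April 6

In UTC: 5:46 AM + 5:00 = 10:46 AM on Apr 6.
Bellhaven is UTC+9:00: 10:46 AM + 9:00 = 7:46 PM on Apr 6.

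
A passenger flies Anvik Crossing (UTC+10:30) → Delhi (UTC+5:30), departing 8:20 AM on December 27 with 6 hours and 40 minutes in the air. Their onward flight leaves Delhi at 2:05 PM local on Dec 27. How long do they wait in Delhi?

Convert departure to UTC: 8:20 AM − 10:30 = 9:50 PM UTC on Dec 26.
Add 6 hours 40 minutes flight time → 4:30 AM UTC (Dec 27).
Delhi is UTC+5:30, so local arrival = 4:30 AM + 5:30 = 10:00 AM on Dec 27.
Layover = 2:05 PM − 10:00 AM = 4 hours 5 minutes.

4 hours 5 minutes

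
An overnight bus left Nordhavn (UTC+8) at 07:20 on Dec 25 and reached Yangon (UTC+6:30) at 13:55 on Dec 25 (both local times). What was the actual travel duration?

8 hours 5 minutes

Yangon is 1:30 behind Nordhavn.
Clock-face elapsed time (ignoring zones) is 6 hours 35 minutes.
Actual elapsed = 6 hours 35 minutes + 1:30 = 8 hours 5 minutes.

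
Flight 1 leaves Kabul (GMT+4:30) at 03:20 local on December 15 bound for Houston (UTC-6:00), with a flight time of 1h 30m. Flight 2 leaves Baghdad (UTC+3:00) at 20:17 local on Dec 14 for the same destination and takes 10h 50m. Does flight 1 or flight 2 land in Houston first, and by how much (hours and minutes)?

the first, by 3 hours 47 minutes

Flight 1 in UTC: 03:20 − 4:30 = 22:50 on Dec 14.
+1 hour 30 minutes → arrive 00:20 UTC on Dec 15.
Flight 2 in UTC: 20:17 − 3:00 = 17:17 on Dec 14.
+10 hours 50 minutes → arrive 04:07 UTC on Dec 15.
Flight 1 lands earlier by 3 hours 47 minutes.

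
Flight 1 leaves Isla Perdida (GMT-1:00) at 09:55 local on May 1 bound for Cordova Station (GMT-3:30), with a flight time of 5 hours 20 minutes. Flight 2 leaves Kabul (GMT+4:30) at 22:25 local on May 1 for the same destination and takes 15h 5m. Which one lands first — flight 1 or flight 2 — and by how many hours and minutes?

the first, by 16 hours 45 minutes

Flight 1 in UTC: 09:55 + 1:00 = 10:55 on May 1.
+5 hours and 20 minutes → arrive 16:15 UTC on May 1.
Flight 2 in UTC: 22:25 − 4:30 = 17:55 on May 1.
+15 hours 5 minutes → arrive 09:00 UTC on May 2.
Flight 1 lands earlier by 16 hours 45 minutes.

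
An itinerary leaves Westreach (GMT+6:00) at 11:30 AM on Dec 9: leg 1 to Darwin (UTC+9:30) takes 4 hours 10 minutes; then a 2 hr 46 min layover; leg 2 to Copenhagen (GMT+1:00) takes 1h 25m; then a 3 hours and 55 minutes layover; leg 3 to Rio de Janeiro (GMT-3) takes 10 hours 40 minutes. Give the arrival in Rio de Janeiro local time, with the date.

1:26 AM on December 10

Convert departure to UTC: 11:30 AM − 6:00 = 5:30 AM UTC on Dec 9.
Add 4 hours 10 minutes leg 1 → 9:40 AM UTC.
Add 2 hours 46 minutes layover in Darwin → 12:26 PM UTC.
Add 1 hour 25 minutes leg 2 → 1:51 PM UTC.
Add 3 hours 55 minutes layover in Copenhagen → 5:46 PM UTC.
Add 10 hours 40 minutes leg 3 → 4:26 AM UTC (Dec 10).
Rio de Janeiro is UTC−3:00, so local arrival = 4:26 AM − 3:00 = 1:26 AM on Dec 10.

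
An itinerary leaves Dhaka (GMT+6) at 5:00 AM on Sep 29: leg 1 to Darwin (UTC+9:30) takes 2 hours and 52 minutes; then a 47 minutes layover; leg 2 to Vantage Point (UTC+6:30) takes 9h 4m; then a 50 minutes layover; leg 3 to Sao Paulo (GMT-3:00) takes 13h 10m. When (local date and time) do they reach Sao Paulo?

10:43 PM on Sep 29

Convert departure to UTC: 5:00 AM − 6:00 = 11:00 PM UTC on Sep 28.
Add 2 hours and 52 minutes leg 1 → 1:52 AM UTC (Sep 29).
Add 47 minutes layover in Darwin → 2:39 AM UTC.
Add 9 hours and 4 minutes leg 2 → 11:43 AM UTC.
Add 50 minutes layover in Vantage Point → 12:33 PM UTC.
Add 13 hours 10 minutes leg 3 → 1:43 AM UTC (Sep 30).
Sao Paulo is UTC−3:00, so local arrival = 1:43 AM − 3:00 = 10:43 PM on Sep 29.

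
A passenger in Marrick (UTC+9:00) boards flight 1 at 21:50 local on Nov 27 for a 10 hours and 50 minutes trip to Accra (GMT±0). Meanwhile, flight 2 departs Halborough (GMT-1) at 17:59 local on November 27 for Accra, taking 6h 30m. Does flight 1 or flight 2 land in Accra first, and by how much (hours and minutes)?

Flight 1 in UTC: 21:50 − 9:00 = 12:50 on Nov 27.
+10 hours 50 minutes → arrive 23:40 UTC on Nov 27.
Flight 2 in UTC: 17:59 + 1:00 = 18:59 on Nov 27.
+6 hours and 30 minutes → arrive 01:29 UTC on Nov 28.
Flight 1 lands earlier by 1 hour 49 minutes.

the first, by 1 hour 49 minutes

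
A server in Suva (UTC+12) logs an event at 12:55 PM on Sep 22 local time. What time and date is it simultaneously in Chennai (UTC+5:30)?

6:25 AM on September 22

In UTC: 12:55 PM − 12:00 = 12:55 AM on Sep 22.
Chennai is UTC+5:30: 12:55 AM + 5:30 = 6:25 AM on Sep 22.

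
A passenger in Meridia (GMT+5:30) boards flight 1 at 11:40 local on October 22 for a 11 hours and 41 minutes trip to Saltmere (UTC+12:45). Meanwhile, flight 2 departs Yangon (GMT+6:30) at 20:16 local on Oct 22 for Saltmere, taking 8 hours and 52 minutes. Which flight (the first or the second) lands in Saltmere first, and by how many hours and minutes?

the first, by 4 hours 47 minutes

Flight 1 in UTC: 11:40 − 5:30 = 06:10 on Oct 22.
+11 hours 41 minutes → arrive 17:51 UTC on Oct 22.
Flight 2 in UTC: 20:16 − 6:30 = 13:46 on Oct 22.
+8 hours and 52 minutes → arrive 22:38 UTC on Oct 22.
Flight 1 lands earlier by 4 hours 47 minutes.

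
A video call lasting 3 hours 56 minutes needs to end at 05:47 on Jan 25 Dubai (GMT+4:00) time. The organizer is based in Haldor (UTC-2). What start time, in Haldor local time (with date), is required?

Target end time in UTC: 05:47 − 4:00 = 01:47 on Jan 25.
Subtract 3 hours and 56 minutes → start 21:51 UTC on Jan 24.
Haldor is UTC−2:00: 21:51 − 2:00 = 19:51 on Jan 24.

19:51 on January 24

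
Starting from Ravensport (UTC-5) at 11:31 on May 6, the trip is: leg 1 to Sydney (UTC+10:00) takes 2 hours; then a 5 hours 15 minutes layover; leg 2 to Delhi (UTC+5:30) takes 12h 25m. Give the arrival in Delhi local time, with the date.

17:41 on May 7

Convert departure to UTC: 11:31 + 5:00 = 16:31 UTC on May 6.
Add 2 hours leg 1 → 18:31 UTC.
Add 5 hours and 15 minutes layover in Sydney → 23:46 UTC.
Add 12 hours and 25 minutes leg 2 → 12:11 UTC (May 7).
Delhi is UTC+5:30, so local arrival = 12:11 + 5:30 = 17:41 on May 7.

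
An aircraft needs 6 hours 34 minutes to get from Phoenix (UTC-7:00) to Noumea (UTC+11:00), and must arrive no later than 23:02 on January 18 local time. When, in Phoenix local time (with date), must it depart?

22:28 on January 17

Target arrival in UTC: 23:02 − 11:00 = 12:02 on Jan 18.
Subtract 6 hours 34 minutes → departure 05:28 UTC on Jan 18.
Phoenix is UTC−7:00: 05:28 − 7:00 = 22:28 on Jan 17.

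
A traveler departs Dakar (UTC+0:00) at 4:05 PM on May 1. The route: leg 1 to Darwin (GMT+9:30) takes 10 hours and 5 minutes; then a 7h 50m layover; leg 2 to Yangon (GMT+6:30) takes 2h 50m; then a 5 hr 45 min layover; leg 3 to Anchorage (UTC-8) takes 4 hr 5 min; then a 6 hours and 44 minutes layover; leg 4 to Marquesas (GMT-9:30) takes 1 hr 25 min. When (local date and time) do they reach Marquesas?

9:19 PM on May 2

Dakar is at UTC+0, so departure is already 4:05 PM UTC on May 1.
Add 10 hours and 5 minutes leg 1 → 2:10 AM UTC (May 2).
Add 7 hours 50 minutes layover in Darwin → 10:00 AM UTC.
Add 2 hours 50 minutes leg 2 → 12:50 PM UTC.
Add 5 hours and 45 minutes layover in Yangon → 6:35 PM UTC.
Add 4 hours and 5 minutes leg 3 → 10:40 PM UTC.
Add 6 hours 44 minutes layover in Anchorage → 5:24 AM UTC (May 3).
Add 1 hour 25 minutes leg 4 → 6:49 AM UTC.
Marquesas is UTC−9:30, so local arrival = 6:49 AM − 9:30 = 9:19 PM on May 2.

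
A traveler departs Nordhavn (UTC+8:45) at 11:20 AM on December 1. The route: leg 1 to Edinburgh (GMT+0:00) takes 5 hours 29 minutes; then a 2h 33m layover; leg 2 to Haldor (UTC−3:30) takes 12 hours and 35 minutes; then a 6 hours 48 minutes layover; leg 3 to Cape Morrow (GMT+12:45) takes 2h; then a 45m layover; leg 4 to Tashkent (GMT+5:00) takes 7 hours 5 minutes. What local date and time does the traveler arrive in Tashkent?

8:50 PM on December 2

Convert departure to UTC: 11:20 AM − 8:45 = 2:35 AM UTC on Dec 1.
Add 5 hours and 29 minutes leg 1 → 8:04 AM UTC.
Add 2 hours and 33 minutes layover in Edinburgh → 10:37 AM UTC.
Add 12 hours and 35 minutes leg 2 → 11:12 PM UTC.
Add 6 hours and 48 minutes layover in Haldor → 6:00 AM UTC (Dec 2).
Add 2 hours leg 3 → 8:00 AM UTC.
Add 45 minutes layover in Cape Morrow → 8:45 AM UTC.
Add 7 hours 5 minutes leg 4 → 3:50 PM UTC.
Tashkent is UTC+5:00, so local arrival = 3:50 PM + 5:00 = 8:50 PM on Dec 2.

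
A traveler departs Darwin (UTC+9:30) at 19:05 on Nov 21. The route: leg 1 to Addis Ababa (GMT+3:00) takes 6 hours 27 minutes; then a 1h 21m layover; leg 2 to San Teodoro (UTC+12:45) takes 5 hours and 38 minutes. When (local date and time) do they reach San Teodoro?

Convert departure to UTC: 19:05 − 9:30 = 09:35 UTC on Nov 21.
Add 6 hours and 27 minutes leg 1 → 16:02 UTC.
Add 1 hour and 21 minutes layover in Addis Ababa → 17:23 UTC.
Add 5 hours 38 minutes leg 2 → 23:01 UTC.
San Teodoro is UTC+12:45, so local arrival = 23:01 + 12:45 = 11:46 on Nov 22.

11:46 on Nov 22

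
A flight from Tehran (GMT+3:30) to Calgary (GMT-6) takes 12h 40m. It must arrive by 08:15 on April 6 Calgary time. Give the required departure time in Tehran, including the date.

05:05 on April 6

Target arrival in UTC: 08:15 + 6:00 = 14:15 on Apr 6.
Subtract 12 hours 40 minutes → departure 01:35 UTC on Apr 6.
Tehran is UTC+3:30: 01:35 + 3:30 = 05:05 on Apr 6.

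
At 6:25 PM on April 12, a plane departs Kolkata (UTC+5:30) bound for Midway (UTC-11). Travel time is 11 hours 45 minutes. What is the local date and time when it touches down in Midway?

Convert departure to UTC: 6:25 PM − 5:30 = 12:55 PM UTC on Apr 12.
Add 11 hours and 45 minutes travel time → 12:40 AM UTC (Apr 13).
Midway is UTC−11:00, so local arrival = 12:40 AM − 11:00 = 1:40 PM on Apr 12.

1:40 PM on April 12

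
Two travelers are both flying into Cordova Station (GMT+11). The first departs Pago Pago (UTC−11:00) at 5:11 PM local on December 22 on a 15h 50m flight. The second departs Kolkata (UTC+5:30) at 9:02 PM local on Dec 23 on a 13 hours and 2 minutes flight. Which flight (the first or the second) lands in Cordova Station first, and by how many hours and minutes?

the first, by 8 hours 33 minutes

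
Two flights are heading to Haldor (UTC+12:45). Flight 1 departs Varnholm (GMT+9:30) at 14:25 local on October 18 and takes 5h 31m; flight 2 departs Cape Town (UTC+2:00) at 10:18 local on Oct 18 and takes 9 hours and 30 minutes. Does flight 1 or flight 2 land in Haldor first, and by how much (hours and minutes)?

the first, by 7 hours 22 minutes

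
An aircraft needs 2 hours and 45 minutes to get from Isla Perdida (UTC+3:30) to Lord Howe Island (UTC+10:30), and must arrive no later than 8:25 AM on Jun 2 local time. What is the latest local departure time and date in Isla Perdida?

10:40 PM on June 1

Target arrival in UTC: 8:25 AM − 10:30 = 9:55 PM on Jun 1.
Subtract 2 hours 45 minutes → departure 7:10 PM UTC on Jun 1.
Isla Perdida is UTC+3:30: 7:10 PM + 3:30 = 10:40 PM on Jun 1.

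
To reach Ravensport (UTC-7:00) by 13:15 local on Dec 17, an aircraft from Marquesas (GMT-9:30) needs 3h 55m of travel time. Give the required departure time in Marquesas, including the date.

06:50 on December 17

Target arrival in UTC: 13:15 + 7:00 = 20:15 on Dec 17.
Subtract 3 hours 55 minutes → departure 16:20 UTC on Dec 17.
Marquesas is UTC−9:30: 16:20 − 9:30 = 06:50 on Dec 17.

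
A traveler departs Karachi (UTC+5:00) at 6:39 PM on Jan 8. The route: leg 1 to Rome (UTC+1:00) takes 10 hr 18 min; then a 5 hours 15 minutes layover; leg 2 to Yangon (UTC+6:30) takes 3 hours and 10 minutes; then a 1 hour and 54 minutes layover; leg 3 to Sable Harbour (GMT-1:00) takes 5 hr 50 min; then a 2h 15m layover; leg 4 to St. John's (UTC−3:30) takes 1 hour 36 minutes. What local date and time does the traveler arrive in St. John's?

4:27 PM on January 9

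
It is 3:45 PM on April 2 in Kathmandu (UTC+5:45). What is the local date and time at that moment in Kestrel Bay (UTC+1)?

In UTC: 3:45 PM − 5:45 = 10:00 AM on Apr 2.
Kestrel Bay is UTC+1:00: 10:00 AM + 1:00 = 11:00 AM on Apr 2.

11:00 AM on April 2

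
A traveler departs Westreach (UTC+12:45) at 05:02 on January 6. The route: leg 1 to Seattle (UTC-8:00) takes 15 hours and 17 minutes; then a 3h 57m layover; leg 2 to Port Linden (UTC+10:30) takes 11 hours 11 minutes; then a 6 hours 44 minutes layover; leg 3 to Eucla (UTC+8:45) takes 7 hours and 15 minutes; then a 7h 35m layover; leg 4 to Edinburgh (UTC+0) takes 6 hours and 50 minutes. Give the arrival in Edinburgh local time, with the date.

Convert departure to UTC: 05:02 − 12:45 = 16:17 UTC on Jan 5.
Add 15 hours and 17 minutes leg 1 → 07:34 UTC (Jan 6).
Add 3 hours 57 minutes layover in Seattle → 11:31 UTC.
Add 11 hours 11 minutes leg 2 → 22:42 UTC.
Add 6 hours and 44 minutes layover in Port Linden → 05:26 UTC (Jan 7).
Add 7 hours and 15 minutes leg 3 → 12:41 UTC.
Add 7 hours and 35 minutes layover in Eucla → 20:16 UTC.
Add 6 hours and 50 minutes leg 4 → 03:06 UTC (Jan 8).
Edinburgh is UTC+0, so local arrival is the same: 03:06 on Jan 8.

03:06 on Jan 8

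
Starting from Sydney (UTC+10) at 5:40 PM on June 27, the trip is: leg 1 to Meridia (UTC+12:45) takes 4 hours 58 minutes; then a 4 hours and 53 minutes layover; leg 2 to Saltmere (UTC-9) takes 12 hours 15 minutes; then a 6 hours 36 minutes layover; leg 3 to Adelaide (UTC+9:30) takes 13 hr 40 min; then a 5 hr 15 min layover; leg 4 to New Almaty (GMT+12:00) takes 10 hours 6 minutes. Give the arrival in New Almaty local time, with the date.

5:23 AM on Jun 30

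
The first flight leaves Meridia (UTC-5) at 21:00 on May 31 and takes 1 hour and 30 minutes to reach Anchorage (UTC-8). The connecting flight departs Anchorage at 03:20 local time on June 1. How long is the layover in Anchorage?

Convert departure to UTC: 21:00 + 5:00 = 02:00 UTC on Jun 1.
Add 1 hour 30 minutes flight time → 03:30 UTC.
Anchorage is UTC−8:00, so local arrival = 03:30 − 8:00 = 19:30 on May 31.
Layover = 03:20 − 19:30 (+1 day) = 7 hours 50 minutes.

7 hours 50 minutes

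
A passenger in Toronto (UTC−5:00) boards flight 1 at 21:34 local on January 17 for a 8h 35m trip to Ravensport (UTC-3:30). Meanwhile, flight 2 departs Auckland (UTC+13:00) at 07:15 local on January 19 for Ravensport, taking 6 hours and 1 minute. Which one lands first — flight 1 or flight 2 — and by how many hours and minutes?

the first, by 13 hours 7 minutes

Flight 1 in UTC: 21:34 + 5:00 = 02:34 on Jan 18.
+8 hours and 35 minutes → arrive 11:09 UTC on Jan 18.
Flight 2 in UTC: 07:15 − 13:00 = 18:15 on Jan 18.
+6 hours 1 minute → arrive 00:16 UTC on Jan 19.
Flight 1 lands earlier by 13 hours 7 minutes.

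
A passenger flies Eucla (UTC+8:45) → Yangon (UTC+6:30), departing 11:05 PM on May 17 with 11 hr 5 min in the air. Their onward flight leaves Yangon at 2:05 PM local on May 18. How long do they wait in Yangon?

6 hours 10 minutes

Convert departure to UTC: 11:05 PM − 8:45 = 2:20 PM UTC on May 17.
Add 11 hours and 5 minutes flight time → 1:25 AM UTC (May 18).
Yangon is UTC+6:30, so local arrival = 1:25 AM + 6:30 = 7:55 AM on May 18.
Layover = 2:05 PM − 7:55 AM = 6 hours 10 minutes.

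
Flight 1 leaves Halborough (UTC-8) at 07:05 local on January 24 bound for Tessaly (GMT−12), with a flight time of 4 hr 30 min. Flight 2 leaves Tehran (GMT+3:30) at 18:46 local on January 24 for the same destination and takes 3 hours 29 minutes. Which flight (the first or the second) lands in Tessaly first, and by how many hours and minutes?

Flight 1 in UTC: 07:05 + 8:00 = 15:05 on Jan 24.
+4 hours and 30 minutes → arrive 19:35 UTC on Jan 24.
Flight 2 in UTC: 18:46 − 3:30 = 15:16 on Jan 24.
+3 hours and 29 minutes → arrive 18:45 UTC on Jan 24.
Flight 2 lands earlier by 50 minutes.

the second, by 50 minutes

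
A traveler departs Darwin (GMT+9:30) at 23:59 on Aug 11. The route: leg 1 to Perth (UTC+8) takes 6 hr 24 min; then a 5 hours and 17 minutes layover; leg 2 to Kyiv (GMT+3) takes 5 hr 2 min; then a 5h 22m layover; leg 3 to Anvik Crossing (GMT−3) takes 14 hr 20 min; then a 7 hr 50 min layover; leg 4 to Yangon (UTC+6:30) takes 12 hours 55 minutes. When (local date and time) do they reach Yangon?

Convert departure to UTC: 23:59 − 9:30 = 14:29 UTC on Aug 11.
Add 6 hours and 24 minutes leg 1 → 20:53 UTC.
Add 5 hours and 17 minutes layover in Perth → 02:10 UTC (Aug 12).
Add 5 hours 2 minutes leg 2 → 07:12 UTC.
Add 5 hours 22 minutes layover in Kyiv → 12:34 UTC.
Add 14 hours 20 minutes leg 3 → 02:54 UTC (Aug 13).
Add 7 hours and 50 minutes layover in Anvik Crossing → 10:44 UTC.
Add 12 hours 55 minutes leg 4 → 23:39 UTC.
Yangon is UTC+6:30, so local arrival = 23:39 + 6:30 = 06:09 on Aug 14.

06:09 on Aug 14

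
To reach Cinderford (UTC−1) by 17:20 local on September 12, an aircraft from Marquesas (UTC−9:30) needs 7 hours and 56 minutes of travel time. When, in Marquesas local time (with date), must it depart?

Target arrival in UTC: 17:20 + 1:00 = 18:20 on Sep 12.
Subtract 7 hours 56 minutes → departure 10:24 UTC on Sep 12.
Marquesas is UTC−9:30: 10:24 − 9:30 = 00:54 on Sep 12.

00:54 on Sep 12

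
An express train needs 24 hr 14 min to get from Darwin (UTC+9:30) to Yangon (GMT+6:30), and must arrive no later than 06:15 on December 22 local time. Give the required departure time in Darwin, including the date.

Target arrival in UTC: 06:15 − 6:30 = 23:45 on Dec 21.
Subtract 24 hours 14 minutes → departure 23:31 UTC on Dec 20.
Darwin is UTC+9:30: 23:31 + 9:30 = 09:01 on Dec 21.

09:01 on December 21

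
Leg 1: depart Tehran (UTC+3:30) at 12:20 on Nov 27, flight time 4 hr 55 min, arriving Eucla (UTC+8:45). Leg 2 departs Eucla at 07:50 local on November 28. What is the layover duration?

9 hours 20 minutes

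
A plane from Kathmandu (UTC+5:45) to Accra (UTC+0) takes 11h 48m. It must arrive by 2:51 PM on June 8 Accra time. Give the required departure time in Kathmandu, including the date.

Target arrival is already UTC: 2:51 PM on Jun 8.
Subtract 11 hours 48 minutes → departure 3:03 AM UTC on Jun 8.
Kathmandu is UTC+5:45: 3:03 AM + 5:45 = 8:48 AM on Jun 8.

8:48 AM on June 8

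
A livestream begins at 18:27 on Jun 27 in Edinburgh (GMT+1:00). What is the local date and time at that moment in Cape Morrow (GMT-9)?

08:27 on June 27

Cape Morrow is 10:00 behind Edinburgh.
Shift by the zone difference: 18:27 − 10:00 = 08:27 on Jun 27 in Cape Morrow.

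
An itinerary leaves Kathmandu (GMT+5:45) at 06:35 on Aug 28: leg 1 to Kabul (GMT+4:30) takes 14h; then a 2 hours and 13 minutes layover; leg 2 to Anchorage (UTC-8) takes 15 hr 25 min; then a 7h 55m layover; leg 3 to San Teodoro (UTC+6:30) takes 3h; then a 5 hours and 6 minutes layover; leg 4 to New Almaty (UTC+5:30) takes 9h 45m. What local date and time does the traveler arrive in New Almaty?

Convert departure to UTC: 06:35 − 5:45 = 00:50 UTC on Aug 28.
Add 14 hours leg 1 → 14:50 UTC.
Add 2 hours and 13 minutes layover in Kabul → 17:03 UTC.
Add 15 hours 25 minutes leg 2 → 08:28 UTC (Aug 29).
Add 7 hours and 55 minutes layover in Anchorage → 16:23 UTC.
Add 3 hours leg 3 → 19:23 UTC.
Add 5 hours and 6 minutes layover in San Teodoro → 00:29 UTC (Aug 30).
Add 9 hours 45 minutes leg 4 → 10:14 UTC.
New Almaty is UTC+5:30, so local arrival = 10:14 + 5:30 = 15:44 on Aug 30.

15:44 on Aug 30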